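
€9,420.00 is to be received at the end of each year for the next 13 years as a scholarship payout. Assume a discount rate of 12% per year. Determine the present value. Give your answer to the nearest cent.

This is an ordinary annuity: 13 payments of €9,420.00 at the end of each year.
Periodic rate r = 0.12 per year.
PV = PMT × [(1 − (1+r)^−n)/r] = 9,420 × [1 − (1+r)^−13] / r = €60,509.83

€60,509.83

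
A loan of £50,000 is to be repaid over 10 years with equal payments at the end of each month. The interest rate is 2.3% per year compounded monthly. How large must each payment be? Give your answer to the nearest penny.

£466.82

Level ordinary annuity; solve PV = PMT × [(1 − (1+r)^−n)/r] for PMT.
Periodic rate r = 0.023/12 per month; n is counted in months.
With n = 120: PMT = 50,000 / ([(1 − (1+r)^−n)/r]) = £466.82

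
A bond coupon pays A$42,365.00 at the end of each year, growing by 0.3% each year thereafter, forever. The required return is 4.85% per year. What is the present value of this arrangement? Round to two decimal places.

A$931,098.90

Periodic rate r = 0.0485 per year.
Growing perpetuity (Gordon): PV = PMT₁ / (r − g) = 42,365 / (r − 0.003) = A$931,098.90.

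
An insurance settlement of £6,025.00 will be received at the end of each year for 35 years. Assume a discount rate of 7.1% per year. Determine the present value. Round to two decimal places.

£77,166.66

This is an ordinary annuity: 35 payments of £6,025.00 at the end of each year.
Periodic rate r = 0.071 per year.
PV = PMT × [(1 − (1+r)^−n)/r] = 6,025 × [1 − (1+r)^−35] / r = £77,166.66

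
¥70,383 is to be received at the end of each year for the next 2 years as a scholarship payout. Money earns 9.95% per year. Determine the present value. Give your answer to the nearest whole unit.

This is an ordinary annuity: 2 payments of ¥70,383 at the end of each year.
Periodic rate r = 0.0995 per year.
PV = PMT × [(1 − (1+r)^−n)/r] = 70,383 × [1 − (1+r)^−2] / r = ¥122,234

¥122,234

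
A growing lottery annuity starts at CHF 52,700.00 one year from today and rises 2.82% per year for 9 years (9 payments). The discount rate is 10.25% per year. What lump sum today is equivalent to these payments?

Periodic rate r = 0.1025 per year.
Growing ordinary annuity: PV = PMT₁ × [1 − ((1+g)/(1+r))^n] / (r − g) = 52,700 × [1 − ((1+0.0282)/(1+r))^9] / (r − 0.0282) = CHF 330,745.77.

CHF 330,745.77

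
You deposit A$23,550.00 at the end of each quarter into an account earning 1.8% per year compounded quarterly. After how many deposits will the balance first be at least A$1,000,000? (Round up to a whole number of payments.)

Periodic rate r = 0.018/4 per quarter; n is counted in quarters.
Ordinary annuity FV: 1,000,000 = 23,550 × [((1+r)^n − 1)/r].
(1+r)^n = 1 + 1,000,000 × r / 23,550, so n = ln(1 + 1,000,000·r/23,550) / ln(1+r) = 38.95.
Round up to a whole number of payments: n = 39.

39 payments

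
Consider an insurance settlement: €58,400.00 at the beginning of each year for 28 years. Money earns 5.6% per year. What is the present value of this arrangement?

This is an annuity due: 28 payments of €58,400.00 at the beginning of each year.
Periodic rate r = 0.056 per year.
PV = PMT × [(1 − (1+r)^−n)/r] × (1+r) = 58,400 × [1 − (1+r)^−28] / r × (1+r) = €861,760.72

€861,760.72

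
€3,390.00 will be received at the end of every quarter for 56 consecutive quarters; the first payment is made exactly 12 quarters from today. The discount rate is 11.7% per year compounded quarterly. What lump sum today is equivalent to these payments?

€67,605.53

Ordinary annuity of 56 payments, first payment at period 12.
Periodic rate r = 0.117/4 per quarter; n is counted in quarters.
The ordinary-annuity PV formula values the stream one period before the first payment (period 11); discount that back 11 periods:
PV₀ = 3,390 × [1 − (1+r)^−56] / r × (1+r)^−11 = €67,605.53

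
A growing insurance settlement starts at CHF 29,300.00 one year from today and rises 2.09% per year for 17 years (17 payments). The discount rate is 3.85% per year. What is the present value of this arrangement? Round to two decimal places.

CHF 419,802.68

Periodic rate r = 0.0385 per year.
Growing ordinary annuity: PV = PMT₁ × [1 − ((1+g)/(1+r))^n] / (r − g) = 29,300 × [1 − ((1+0.0209)/(1+r))^17] / (r − 0.0209) = CHF 419,802.68.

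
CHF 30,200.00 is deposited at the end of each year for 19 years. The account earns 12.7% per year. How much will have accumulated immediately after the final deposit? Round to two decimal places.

This is an ordinary annuity: 19 deposits of CHF 30,200.00 at the end of each year.
Periodic rate r = 0.127 per year.
FV = PMT × [((1+r)^n − 1)/r] = 30,200 × [(1+r)^19 − 1] / r = CHF 2,067,664.91

CHF 2,067,664.91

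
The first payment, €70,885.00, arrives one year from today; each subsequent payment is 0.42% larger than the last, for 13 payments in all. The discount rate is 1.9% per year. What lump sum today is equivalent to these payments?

€829,564.67

Periodic rate r = 0.019 per year.
Growing ordinary annuity: PV = PMT₁ × [1 − ((1+g)/(1+r))^n] / (r − g) = 70,885 × [1 − ((1+0.0042)/(1+r))^13] / (r − 0.0042) = €829,564.67.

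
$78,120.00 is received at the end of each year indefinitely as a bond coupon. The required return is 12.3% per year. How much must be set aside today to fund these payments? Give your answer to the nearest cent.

$635,121.95

Periodic rate r = 0.123 per year.
Level perpetuity: PV = PMT / r = 78,120 / (0.123) = $635,121.95.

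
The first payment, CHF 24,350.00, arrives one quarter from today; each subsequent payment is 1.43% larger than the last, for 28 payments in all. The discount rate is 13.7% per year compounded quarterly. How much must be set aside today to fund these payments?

Periodic rate r = 0.137/4 per quarter; n is counted in quarters.
Growing ordinary annuity: PV = PMT₁ × [1 − ((1+g)/(1+r))^n] / (r − g) = 24,350 × [1 − ((1+0.0143)/(1+r))^28] / (r − 0.0143) = CHF 513,092.58.

CHF 513,092.58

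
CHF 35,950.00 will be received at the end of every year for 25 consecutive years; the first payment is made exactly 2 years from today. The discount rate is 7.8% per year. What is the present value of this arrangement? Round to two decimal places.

Ordinary annuity of 25 payments, first payment at period 2.
Periodic rate r = 0.078 per year.
The ordinary-annuity PV formula values the stream one period before the first payment (period 1); discount that back 1 periods:
PV₀ = 35,950 × [1 − (1+r)^−25] / r × (1+r)^−1 = CHF 362,157.86

CHF 362,157.86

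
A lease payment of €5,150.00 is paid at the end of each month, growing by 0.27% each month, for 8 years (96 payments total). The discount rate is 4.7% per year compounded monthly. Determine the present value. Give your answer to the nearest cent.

€465,168.33

Periodic rate r = 0.047/12 per month; n is counted in months.
Growing ordinary annuity: PV = PMT₁ × [1 − ((1+g)/(1+r))^n] / (r − g) = 5,150 × [1 − ((1+0.0027)/(1+r))^96] / (r − 0.0027) = €465,168.33.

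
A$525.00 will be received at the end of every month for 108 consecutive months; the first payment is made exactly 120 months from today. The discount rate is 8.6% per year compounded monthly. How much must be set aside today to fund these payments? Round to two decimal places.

Ordinary annuity of 108 payments, first payment at period 120.
Periodic rate r = 0.086/12 per month; n is counted in months.
The ordinary-annuity PV formula values the stream one period before the first payment (period 119); discount that back 119 periods:
PV₀ = 525 × [1 − (1+r)^−108] / r × (1+r)^−119 = A$16,834.86

A$16,834.86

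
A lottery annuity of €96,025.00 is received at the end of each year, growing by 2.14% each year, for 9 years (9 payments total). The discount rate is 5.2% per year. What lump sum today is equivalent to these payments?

Periodic rate r = 0.052 per year.
Growing ordinary annuity: PV = PMT₁ × [1 − ((1+g)/(1+r))^n] / (r − g) = 96,025 × [1 − ((1+0.0214)/(1+r))^9] / (r − 0.0214) = €732,136.77.

€732,136.77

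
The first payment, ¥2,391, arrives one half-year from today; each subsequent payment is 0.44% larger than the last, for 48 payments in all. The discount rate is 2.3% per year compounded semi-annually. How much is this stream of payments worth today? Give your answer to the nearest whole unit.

¥96,612

Periodic rate r = 0.023/2 per half-year; n is counted in half-years.
Growing ordinary annuity: PV = PMT₁ × [1 − ((1+g)/(1+r))^n] / (r − g) = 2,391 × [1 − ((1+0.0044)/(1+r))^48] / (r − 0.0044) = ¥96,612.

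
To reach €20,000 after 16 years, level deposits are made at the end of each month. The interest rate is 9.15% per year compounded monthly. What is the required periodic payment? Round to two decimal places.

€46.22

Level ordinary annuity; solve FV = PMT × [((1+r)^n − 1)/r] for PMT.
Periodic rate r = 0.0915/12 per month; n is counted in months.
With n = 192: PMT = 20,000 / ([((1+r)^n − 1)/r]) = €46.22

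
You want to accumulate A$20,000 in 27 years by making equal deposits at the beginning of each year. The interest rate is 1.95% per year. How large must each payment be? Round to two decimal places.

A$558.91

Level annuity due; solve FV = PMT × [((1+r)^n − 1)/r] × (1+r) for PMT.
Periodic rate r = 0.0195 per year.
With n = 27: PMT = 20,000 / ([((1+r)^n − 1)/r] × (1+r)) = A$558.91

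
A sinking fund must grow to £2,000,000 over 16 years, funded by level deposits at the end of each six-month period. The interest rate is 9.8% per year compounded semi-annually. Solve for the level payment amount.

£27,058.01

Level ordinary annuity; solve FV = PMT × [((1+r)^n − 1)/r] for PMT.
Periodic rate r = 0.098/2 per half-year; n is counted in half-years.
With n = 32: PMT = 2,000,000 / ([((1+r)^n − 1)/r]) = £27,058.01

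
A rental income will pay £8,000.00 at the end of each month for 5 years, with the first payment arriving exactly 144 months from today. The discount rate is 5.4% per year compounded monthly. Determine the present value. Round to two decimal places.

£220,921.79

Ordinary annuity of 60 payments, first payment at period 144.
Periodic rate r = 0.054/12 per month; n is counted in months.
The ordinary-annuity PV formula values the stream one period before the first payment (period 143); discount that back 143 periods:
PV₀ = 8,000 × [1 − (1+r)^−60] / r × (1+r)^−143 = £220,921.79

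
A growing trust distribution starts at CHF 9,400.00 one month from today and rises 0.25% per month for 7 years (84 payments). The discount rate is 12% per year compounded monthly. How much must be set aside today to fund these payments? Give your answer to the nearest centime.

Periodic rate r = 0.12/12 per month; n is counted in months.
Growing ordinary annuity: PV = PMT₁ × [1 − ((1+g)/(1+r))^n] / (r − g) = 9,400 × [1 − ((1+0.0025)/(1+r))^84] / (r − 0.0025) = CHF 583,203.09.

CHF 583,203.09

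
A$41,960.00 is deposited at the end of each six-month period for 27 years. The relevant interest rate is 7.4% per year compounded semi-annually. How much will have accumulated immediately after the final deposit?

This is an ordinary annuity: 54 deposits of A$41,960.00 at the end of each six-month period.
Periodic rate r = 0.074/2 per half-year; n is counted in half-years.
FV = PMT × [((1+r)^n − 1)/r] = 41,960 × [(1+r)^54 − 1] / r = A$6,932,473.11

A$6,932,473.11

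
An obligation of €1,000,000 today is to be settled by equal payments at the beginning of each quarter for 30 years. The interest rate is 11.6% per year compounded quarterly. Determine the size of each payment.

€29,125.52

Level annuity due; solve PV = PMT × [(1 − (1+r)^−n)/r] × (1+r) for PMT.
Periodic rate r = 0.116/4 per quarter; n is counted in quarters.
With n = 120: PMT = 1,000,000 / ([(1 − (1+r)^−n)/r] × (1+r)) = €29,125.52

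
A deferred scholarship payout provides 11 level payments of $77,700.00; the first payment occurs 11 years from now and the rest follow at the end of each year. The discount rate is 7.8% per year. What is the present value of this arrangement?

$264,297.83

Ordinary annuity of 11 payments, first payment at period 11.
Periodic rate r = 0.078 per year.
The ordinary-annuity PV formula values the stream one period before the first payment (period 10); discount that back 10 periods:
PV₀ = 77,700 × [1 − (1+r)^−11] / r × (1+r)^−10 = $264,297.83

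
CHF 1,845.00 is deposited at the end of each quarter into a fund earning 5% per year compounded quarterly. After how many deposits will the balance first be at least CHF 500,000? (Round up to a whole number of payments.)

120 payments

Periodic rate r = 0.05/4 per quarter; n is counted in quarters.
Ordinary annuity FV: 500,000 = 1,845 × [((1+r)^n − 1)/r].
(1+r)^n = 1 + 500,000 × r / 1,845, so n = ln(1 + 500,000·r/1,845) / ln(1+r) = 119.04.
Round up to a whole number of payments: n = 120.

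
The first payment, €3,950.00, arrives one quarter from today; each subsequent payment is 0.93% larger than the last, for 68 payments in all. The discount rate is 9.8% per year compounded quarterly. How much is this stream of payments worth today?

€165,827.12

Periodic rate r = 0.098/4 per quarter; n is counted in quarters.
Growing ordinary annuity: PV = PMT₁ × [1 − ((1+g)/(1+r))^n] / (r − g) = 3,950 × [1 − ((1+0.0093)/(1+r))^68] / (r − 0.0093) = €165,827.12.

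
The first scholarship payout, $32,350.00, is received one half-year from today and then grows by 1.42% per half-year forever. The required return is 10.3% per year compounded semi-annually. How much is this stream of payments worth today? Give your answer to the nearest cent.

$867,292.23

Periodic rate r = 0.103/2 per half-year.
Growing perpetuity (Gordon): PV = PMT₁ / (r − g) = 32,350 / (r − 0.0142) = $867,292.23.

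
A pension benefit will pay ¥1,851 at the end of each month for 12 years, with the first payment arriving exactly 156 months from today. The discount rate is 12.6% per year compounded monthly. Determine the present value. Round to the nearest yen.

¥27,161

Ordinary annuity of 144 payments, first payment at period 156.
Periodic rate r = 0.126/12 per month; n is counted in months.
The ordinary-annuity PV formula values the stream one period before the first payment (period 155); discount that back 155 periods:
PV₀ = 1,851 × [1 − (1+r)^−144] / r × (1+r)^−155 = ¥27,161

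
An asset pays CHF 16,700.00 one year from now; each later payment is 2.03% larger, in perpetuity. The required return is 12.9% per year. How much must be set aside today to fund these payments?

Periodic rate r = 0.129 per year.
Growing perpetuity (Gordon): PV = PMT₁ / (r − g) = 16,700 / (r − 0.0203) = CHF 153,633.85.

CHF 153,633.85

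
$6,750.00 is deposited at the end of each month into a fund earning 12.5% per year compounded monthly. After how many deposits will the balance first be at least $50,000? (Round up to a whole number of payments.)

Periodic rate r = 0.125/12 per month; n is counted in months.
Ordinary annuity FV: 50,000 = 6,750 × [((1+r)^n − 1)/r].
(1+r)^n = 1 + 50,000 × r / 6,750, so n = ln(1 + 50,000·r/6,750) / ln(1+r) = 7.17.
Round up to a whole number of payments: n = 8.

8 payments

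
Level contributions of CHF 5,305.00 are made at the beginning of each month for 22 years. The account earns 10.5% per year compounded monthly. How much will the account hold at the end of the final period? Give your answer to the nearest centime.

CHF 5,488,235.80

This is an annuity due: 264 deposits of CHF 5,305.00 at the beginning of each month.
Periodic rate r = 0.105/12 per month; n is counted in months.
FV = PMT × [((1+r)^n − 1)/r] × (1+r) = 5,305 × [(1+r)^264 − 1] / r × (1+r) = CHF 5,488,235.80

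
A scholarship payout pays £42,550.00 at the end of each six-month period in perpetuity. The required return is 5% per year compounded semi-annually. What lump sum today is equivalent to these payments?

Periodic rate r = 0.05/2 per half-year.
Level perpetuity: PV = PMT / r = 42,550 / (0.05/2) = £1,702,000.00.

£1,702,000.00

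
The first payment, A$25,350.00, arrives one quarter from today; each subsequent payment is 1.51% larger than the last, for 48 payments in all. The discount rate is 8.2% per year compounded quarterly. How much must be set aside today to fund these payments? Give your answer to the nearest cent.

A$1,055,432.32

Periodic rate r = 0.082/4 per quarter; n is counted in quarters.
Growing ordinary annuity: PV = PMT₁ × [1 − ((1+g)/(1+r))^n] / (r − g) = 25,350 × [1 − ((1+0.0151)/(1+r))^48] / (r − 0.0151) = A$1,055,432.32.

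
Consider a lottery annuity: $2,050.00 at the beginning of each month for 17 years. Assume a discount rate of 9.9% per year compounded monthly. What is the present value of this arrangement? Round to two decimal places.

$203,659.01

This is an annuity due: 204 payments of $2,050.00 at the beginning of each month.
Periodic rate r = 0.099/12 per month; n is counted in months.
PV = PMT × [(1 − (1+r)^−n)/r] × (1+r) = 2,050 × [1 − (1+r)^−204] / r × (1+r) = $203,659.01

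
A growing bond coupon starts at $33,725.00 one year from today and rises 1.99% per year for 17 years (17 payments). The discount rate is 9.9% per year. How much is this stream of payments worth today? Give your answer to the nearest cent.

Periodic rate r = 0.099 per year.
Growing ordinary annuity: PV = PMT₁ × [1 − ((1+g)/(1+r))^n] / (r − g) = 33,725 × [1 − ((1+0.0199)/(1+r))^17] / (r − 0.0199) = $306,604.01.

$306,604.01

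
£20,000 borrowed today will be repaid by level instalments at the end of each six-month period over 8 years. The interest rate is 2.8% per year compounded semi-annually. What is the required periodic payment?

Level ordinary annuity; solve PV = PMT × [(1 − (1+r)^−n)/r] for PMT.
Periodic rate r = 0.028/2 per half-year; n is counted in half-years.
With n = 16: PMT = 20,000 / ([(1 − (1+r)^−n)/r]) = £1,403.92

£1,403.92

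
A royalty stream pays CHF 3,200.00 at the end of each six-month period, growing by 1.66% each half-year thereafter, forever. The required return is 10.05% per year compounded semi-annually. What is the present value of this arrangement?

Periodic rate r = 0.1005/2 per half-year.
Growing perpetuity (Gordon): PV = PMT₁ / (r − g) = 3,200 / (r − 0.0166) = CHF 95,096.58.

CHF 95,096.58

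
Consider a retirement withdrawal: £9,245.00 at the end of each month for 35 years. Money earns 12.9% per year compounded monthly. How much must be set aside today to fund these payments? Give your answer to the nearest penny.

£850,358.97

This is an ordinary annuity: 420 payments of £9,245.00 at the end of each month.
Periodic rate r = 0.129/12 per month; n is counted in months.
PV = PMT × [(1 − (1+r)^−n)/r] = 9,245 × [1 − (1+r)^−420] / r = £850,358.97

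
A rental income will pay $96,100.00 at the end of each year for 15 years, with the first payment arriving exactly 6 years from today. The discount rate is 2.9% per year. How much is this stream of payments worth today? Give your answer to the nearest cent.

Ordinary annuity of 15 payments, first payment at period 6.
Periodic rate r = 0.029 per year.
The ordinary-annuity PV formula values the stream one period before the first payment (period 5); discount that back 5 periods:
PV₀ = 96,100 × [1 − (1+r)^−15] / r × (1+r)^−5 = $1,001,664.58

$1,001,664.58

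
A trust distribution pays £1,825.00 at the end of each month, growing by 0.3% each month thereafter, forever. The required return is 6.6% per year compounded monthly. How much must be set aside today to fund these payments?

£730,000.00

Periodic rate r = 0.066/12 per month.
Growing perpetuity (Gordon): PV = PMT₁ / (r − g) = 1,825 / (r − 0.003) = £730,000.00.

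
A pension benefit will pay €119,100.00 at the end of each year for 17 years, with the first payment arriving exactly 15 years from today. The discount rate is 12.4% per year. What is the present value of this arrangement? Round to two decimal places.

Ordinary annuity of 17 payments, first payment at period 15.
Periodic rate r = 0.124 per year.
The ordinary-annuity PV formula values the stream one period before the first payment (period 14); discount that back 14 periods:
PV₀ = 119,100 × [1 − (1+r)^−17] / r × (1+r)^−14 = €161,336.44

€161,336.44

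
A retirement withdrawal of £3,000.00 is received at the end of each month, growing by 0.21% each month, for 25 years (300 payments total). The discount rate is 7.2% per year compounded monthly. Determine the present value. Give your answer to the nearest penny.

Periodic rate r = 0.072/12 per month; n is counted in months.
Growing ordinary annuity: PV = PMT₁ × [1 − ((1+g)/(1+r))^n] / (r − g) = 3,000 × [1 − ((1+0.0021)/(1+r))^300] / (r − 0.0021) = £529,357.93.

£529,357.93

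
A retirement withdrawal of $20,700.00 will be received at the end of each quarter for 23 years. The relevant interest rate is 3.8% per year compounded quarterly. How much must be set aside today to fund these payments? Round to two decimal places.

This is an ordinary annuity: 92 payments of $20,700.00 at the end of each quarter.
Periodic rate r = 0.038/4 per quarter; n is counted in quarters.
PV = PMT × [(1 − (1+r)^−n)/r] = 20,700 × [1 − (1+r)^−92] / r = $1,265,959.52

$1,265,959.52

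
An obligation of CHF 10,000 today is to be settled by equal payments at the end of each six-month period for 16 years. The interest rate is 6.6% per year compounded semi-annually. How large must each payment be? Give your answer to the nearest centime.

CHF 510.70

Level ordinary annuity; solve PV = PMT × [(1 − (1+r)^−n)/r] for PMT.
Periodic rate r = 0.066/2 per half-year; n is counted in half-years.
With n = 32: PMT = 10,000 / ([(1 − (1+r)^−n)/r]) = CHF 510.70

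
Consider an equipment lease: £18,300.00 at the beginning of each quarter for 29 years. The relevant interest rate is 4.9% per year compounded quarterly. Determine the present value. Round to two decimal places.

£1,143,862.32

This is an annuity due: 116 payments of £18,300.00 at the beginning of each quarter.
Periodic rate r = 0.049/4 per quarter; n is counted in quarters.
PV = PMT × [(1 − (1+r)^−n)/r] × (1+r) = 18,300 × [1 − (1+r)^−116] / r × (1+r) = £1,143,862.32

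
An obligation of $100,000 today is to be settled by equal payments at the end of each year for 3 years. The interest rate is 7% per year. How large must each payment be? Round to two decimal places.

$38,105.17

Level ordinary annuity; solve PV = PMT × [(1 − (1+r)^−n)/r] for PMT.
Periodic rate r = 0.07 per year.
With n = 3: PMT = 100,000 / ([(1 − (1+r)^−n)/r]) = $38,105.17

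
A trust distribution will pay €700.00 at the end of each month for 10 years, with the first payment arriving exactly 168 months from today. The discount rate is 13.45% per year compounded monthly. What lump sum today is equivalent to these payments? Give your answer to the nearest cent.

Ordinary annuity of 120 payments, first payment at period 168.
Periodic rate r = 0.1345/12 per month; n is counted in months.
The ordinary-annuity PV formula values the stream one period before the first payment (period 167); discount that back 167 periods:
PV₀ = 700 × [1 − (1+r)^−120] / r × (1+r)^−167 = €7,160.35

€7,160.35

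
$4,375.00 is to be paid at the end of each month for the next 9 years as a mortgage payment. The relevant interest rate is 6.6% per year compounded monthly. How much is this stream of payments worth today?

$355,557.27

This is an ordinary annuity: 108 payments of $4,375.00 at the end of each month.
Periodic rate r = 0.066/12 per month; n is counted in months.
PV = PMT × [(1 − (1+r)^−n)/r] = 4,375 × [1 − (1+r)^−108] / r = $355,557.27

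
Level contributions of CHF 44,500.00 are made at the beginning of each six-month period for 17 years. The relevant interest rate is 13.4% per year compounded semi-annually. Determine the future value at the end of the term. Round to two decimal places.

CHF 5,718,788.38

This is an annuity due: 34 deposits of CHF 44,500.00 at the beginning of each six-month period.
Periodic rate r = 0.134/2 per half-year; n is counted in half-years.
FV = PMT × [((1+r)^n − 1)/r] × (1+r) = 44,500 × [(1+r)^34 − 1] / r × (1+r) = CHF 5,718,788.38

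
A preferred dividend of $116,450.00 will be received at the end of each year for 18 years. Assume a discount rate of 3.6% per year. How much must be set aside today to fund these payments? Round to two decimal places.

This is an ordinary annuity: 18 payments of $116,450.00 at the end of each year.
Periodic rate r = 0.036 per year.
PV = PMT × [(1 − (1+r)^−n)/r] = 116,450 × [1 − (1+r)^−18] / r = $1,523,283.34

$1,523,283.34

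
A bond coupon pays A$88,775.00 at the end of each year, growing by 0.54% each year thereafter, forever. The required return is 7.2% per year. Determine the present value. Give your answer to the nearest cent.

Periodic rate r = 0.072 per year.
Growing perpetuity (Gordon): PV = PMT₁ / (r − g) = 88,775 / (r − 0.0054) = A$1,332,957.96.

A$1,332,957.96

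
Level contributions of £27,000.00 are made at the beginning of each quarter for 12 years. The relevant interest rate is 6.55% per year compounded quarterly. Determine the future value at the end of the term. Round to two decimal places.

This is an annuity due: 48 deposits of £27,000.00 at the beginning of each quarter.
Periodic rate r = 0.0655/4 per quarter; n is counted in quarters.
FV = PMT × [((1+r)^n − 1)/r] × (1+r) = 27,000 × [(1+r)^48 − 1] / r × (1+r) = £1,978,638.46

£1,978,638.46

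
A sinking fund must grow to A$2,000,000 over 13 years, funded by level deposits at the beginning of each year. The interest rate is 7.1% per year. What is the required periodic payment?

Level annuity due; solve FV = PMT × [((1+r)^n − 1)/r] × (1+r) for PMT.
Periodic rate r = 0.071 per year.
With n = 13: PMT = 2,000,000 / ([((1+r)^n − 1)/r] × (1+r)) = A$92,119.40

A$92,119.40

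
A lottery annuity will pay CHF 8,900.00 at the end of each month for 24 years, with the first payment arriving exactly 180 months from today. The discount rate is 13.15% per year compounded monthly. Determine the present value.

CHF 110,446.82

Ordinary annuity of 288 payments, first payment at period 180.
Periodic rate r = 0.1315/12 per month; n is counted in months.
The ordinary-annuity PV formula values the stream one period before the first payment (period 179); discount that back 179 periods:
PV₀ = 8,900 × [1 − (1+r)^−288] / r × (1+r)^−179 = CHF 110,446.82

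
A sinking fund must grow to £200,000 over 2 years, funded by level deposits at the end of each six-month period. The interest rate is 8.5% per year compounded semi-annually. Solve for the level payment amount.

Level ordinary annuity; solve FV = PMT × [((1+r)^n − 1)/r] for PMT.
Periodic rate r = 0.085/2 per half-year; n is counted in half-years.
With n = 4: PMT = 200,000 / ([((1+r)^n − 1)/r]) = £46,923.00

£46,923.00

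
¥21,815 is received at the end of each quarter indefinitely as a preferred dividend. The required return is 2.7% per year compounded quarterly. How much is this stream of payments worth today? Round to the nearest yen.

¥3,231,852

Periodic rate r = 0.027/4 per quarter.
Level perpetuity: PV = PMT / r = 21,815 / (0.027/4) = ¥3,231,852.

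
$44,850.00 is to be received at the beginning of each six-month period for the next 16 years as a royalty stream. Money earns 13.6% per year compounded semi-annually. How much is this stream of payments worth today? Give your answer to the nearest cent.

$618,597.48

This is an annuity due: 32 payments of $44,850.00 at the beginning of each six-month period.
Periodic rate r = 0.136/2 per half-year; n is counted in half-years.
PV = PMT × [(1 − (1+r)^−n)/r] × (1+r) = 44,850 × [1 − (1+r)^−32] / r × (1+r) = $618,597.48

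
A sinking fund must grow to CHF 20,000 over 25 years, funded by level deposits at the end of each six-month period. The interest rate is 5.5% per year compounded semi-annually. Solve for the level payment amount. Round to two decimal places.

CHF 190.82

Level ordinary annuity; solve FV = PMT × [((1+r)^n − 1)/r] for PMT.
Periodic rate r = 0.055/2 per half-year; n is counted in half-years.
With n = 50: PMT = 20,000 / ([((1+r)^n − 1)/r]) = CHF 190.82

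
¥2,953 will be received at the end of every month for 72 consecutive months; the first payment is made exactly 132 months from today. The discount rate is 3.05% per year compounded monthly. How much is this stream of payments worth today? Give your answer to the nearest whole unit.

Ordinary annuity of 72 payments, first payment at period 132.
Periodic rate r = 0.0305/12 per month; n is counted in months.
The ordinary-annuity PV formula values the stream one period before the first payment (period 131); discount that back 131 periods:
PV₀ = 2,953 × [1 − (1+r)^−72] / r × (1+r)^−131 = ¥139,169

¥139,169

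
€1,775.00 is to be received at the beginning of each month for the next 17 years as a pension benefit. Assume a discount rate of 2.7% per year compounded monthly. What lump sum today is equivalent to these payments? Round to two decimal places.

€290,773.65

This is an annuity due: 204 payments of €1,775.00 at the beginning of each month.
Periodic rate r = 0.027/12 per month; n is counted in months.
PV = PMT × [(1 − (1+r)^−n)/r] × (1+r) = 1,775 × [1 − (1+r)^−204] / r × (1+r) = €290,773.65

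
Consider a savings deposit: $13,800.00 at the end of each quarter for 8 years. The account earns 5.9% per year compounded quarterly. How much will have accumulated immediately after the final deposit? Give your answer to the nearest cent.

$559,185.77

This is an ordinary annuity: 32 deposits of $13,800.00 at the end of each quarter.
Periodic rate r = 0.059/4 per quarter; n is counted in quarters.
FV = PMT × [((1+r)^n − 1)/r] = 13,800 × [(1+r)^32 − 1] / r = $559,185.77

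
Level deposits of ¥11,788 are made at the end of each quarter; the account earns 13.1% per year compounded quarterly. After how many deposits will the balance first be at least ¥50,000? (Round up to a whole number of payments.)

5 payments

Periodic rate r = 0.131/4 per quarter; n is counted in quarters.
Ordinary annuity FV: 50,000 = 11,788 × [((1+r)^n − 1)/r].
(1+r)^n = 1 + 50,000 × r / 11,788, so n = ln(1 + 50,000·r/11,788) / ln(1+r) = 4.04.
Round up to a whole number of payments: n = 5.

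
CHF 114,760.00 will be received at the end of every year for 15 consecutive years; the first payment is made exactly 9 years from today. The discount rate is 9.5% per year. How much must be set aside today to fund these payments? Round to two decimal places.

Ordinary annuity of 15 payments, first payment at period 9.
Periodic rate r = 0.095 per year.
The ordinary-annuity PV formula values the stream one period before the first payment (period 8); discount that back 8 periods:
PV₀ = 114,760 × [1 − (1+r)^−15] / r × (1+r)^−8 = CHF 434,648.43

CHF 434,648.43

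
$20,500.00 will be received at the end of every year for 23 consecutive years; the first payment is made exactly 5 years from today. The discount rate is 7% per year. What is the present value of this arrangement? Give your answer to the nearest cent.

$176,289.70

Ordinary annuity of 23 payments, first payment at period 5.
Periodic rate r = 0.07 per year.
The ordinary-annuity PV formula values the stream one period before the first payment (period 4); discount that back 4 periods:
PV₀ = 20,500 × [1 − (1+r)^−23] / r × (1+r)^−4 = $176,289.70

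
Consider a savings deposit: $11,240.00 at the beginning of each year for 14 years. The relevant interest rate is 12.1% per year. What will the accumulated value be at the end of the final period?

This is an annuity due: 14 deposits of $11,240.00 at the beginning of each year.
Periodic rate r = 0.121 per year.
FV = PMT × [((1+r)^n − 1)/r] × (1+r) = 11,240 × [(1+r)^14 − 1] / r × (1+r) = $411,173.36

$411,173.36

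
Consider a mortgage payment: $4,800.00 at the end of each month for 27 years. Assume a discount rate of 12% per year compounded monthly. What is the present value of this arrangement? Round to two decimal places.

This is an ordinary annuity: 324 payments of $4,800.00 at the end of each month.
Periodic rate r = 0.12/12 per month; n is counted in months.
PV = PMT × [(1 − (1+r)^−n)/r] = 4,800 × [1 − (1+r)^−324] / r = $460,896.36

$460,896.36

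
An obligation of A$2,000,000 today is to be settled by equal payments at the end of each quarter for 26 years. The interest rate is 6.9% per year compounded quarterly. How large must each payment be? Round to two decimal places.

A$41,509.11

Level ordinary annuity; solve PV = PMT × [(1 − (1+r)^−n)/r] for PMT.
Periodic rate r = 0.069/4 per quarter; n is counted in quarters.
With n = 104: PMT = 2,000,000 / ([(1 − (1+r)^−n)/r]) = A$41,509.11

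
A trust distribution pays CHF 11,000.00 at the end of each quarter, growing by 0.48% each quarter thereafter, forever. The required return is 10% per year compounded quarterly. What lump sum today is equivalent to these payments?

CHF 544,554.46

Periodic rate r = 0.1/4 per quarter.
Growing perpetuity (Gordon): PV = PMT₁ / (r − g) = 11,000 / (r − 0.0048) = CHF 544,554.46.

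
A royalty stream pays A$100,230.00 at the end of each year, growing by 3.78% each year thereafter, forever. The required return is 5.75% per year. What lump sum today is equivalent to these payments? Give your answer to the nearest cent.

A$5,087,817.26

Periodic rate r = 0.0575 per year.
Growing perpetuity (Gordon): PV = PMT₁ / (r − g) = 100,230 / (r − 0.0378) = A$5,087,817.26.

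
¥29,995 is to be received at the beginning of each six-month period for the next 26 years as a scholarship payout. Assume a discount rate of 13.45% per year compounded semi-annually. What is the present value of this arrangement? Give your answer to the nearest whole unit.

This is an annuity due: 52 payments of ¥29,995 at the beginning of each six-month period.
Periodic rate r = 0.1345/2 per half-year; n is counted in half-years.
PV = PMT × [(1 − (1+r)^−n)/r] × (1+r) = 29,995 × [1 − (1+r)^−52] / r × (1+r) = ¥459,882

¥459,882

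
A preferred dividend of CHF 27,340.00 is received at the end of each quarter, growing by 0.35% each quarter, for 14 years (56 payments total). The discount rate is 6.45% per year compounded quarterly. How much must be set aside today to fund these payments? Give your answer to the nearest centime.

Periodic rate r = 0.0645/4 per quarter; n is counted in quarters.
Growing ordinary annuity: PV = PMT₁ × [1 − ((1+g)/(1+r))^n] / (r − g) = 27,340 × [1 − ((1+0.0035)/(1+r))^56] / (r − 0.0035) = CHF 1,090,316.52.

CHF 1,090,316.52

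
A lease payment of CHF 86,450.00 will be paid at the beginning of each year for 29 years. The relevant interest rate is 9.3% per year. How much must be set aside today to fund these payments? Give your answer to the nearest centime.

This is an annuity due: 29 payments of CHF 86,450.00 at the beginning of each year.
Periodic rate r = 0.093 per year.
PV = PMT × [(1 − (1+r)^−n)/r] × (1+r) = 86,450 × [1 − (1+r)^−29] / r × (1+r) = CHF 938,944.19

CHF 938,944.19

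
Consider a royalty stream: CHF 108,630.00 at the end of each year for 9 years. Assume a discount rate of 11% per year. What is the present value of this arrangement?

This is an ordinary annuity: 9 payments of CHF 108,630.00 at the end of each year.
Periodic rate r = 0.11 per year.
PV = PMT × [(1 − (1+r)^−n)/r] = 108,630 × [1 − (1+r)^−9] / r = CHF 601,489.47

CHF 601,489.47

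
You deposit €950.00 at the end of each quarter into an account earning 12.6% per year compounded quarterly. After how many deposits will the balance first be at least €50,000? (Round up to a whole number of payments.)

Periodic rate r = 0.126/4 per quarter; n is counted in quarters.
Ordinary annuity FV: 50,000 = 950 × [((1+r)^n − 1)/r].
(1+r)^n = 1 + 50,000 × r / 950, so n = ln(1 + 50,000·r/950) / ln(1+r) = 31.52.
Round up to a whole number of payments: n = 32.

32 payments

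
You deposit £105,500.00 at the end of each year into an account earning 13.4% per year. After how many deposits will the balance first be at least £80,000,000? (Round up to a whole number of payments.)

Periodic rate r = 0.134 per year.
Ordinary annuity FV: 80,000,000 = 105,500 × [((1+r)^n − 1)/r].
(1+r)^n = 1 + 80,000,000 × r / 105,500, so n = ln(1 + 80,000,000·r/105,500) / ln(1+r) = 36.83.
Round up to a whole number of payments: n = 37.

37 payments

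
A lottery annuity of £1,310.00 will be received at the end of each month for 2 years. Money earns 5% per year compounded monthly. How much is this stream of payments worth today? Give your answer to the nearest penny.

£29,860.01

This is an ordinary annuity: 24 payments of £1,310.00 at the end of each month.
Periodic rate r = 0.05/12 per month; n is counted in months.
PV = PMT × [(1 − (1+r)^−n)/r] = 1,310 × [1 − (1+r)^−24] / r = £29,860.01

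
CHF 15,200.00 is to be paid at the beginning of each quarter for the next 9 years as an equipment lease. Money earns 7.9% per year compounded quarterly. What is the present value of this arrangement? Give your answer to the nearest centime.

This is an annuity due: 36 payments of CHF 15,200.00 at the beginning of each quarter.
Periodic rate r = 0.079/4 per quarter; n is counted in quarters.
PV = PMT × [(1 − (1+r)^−n)/r] × (1+r) = 15,200 × [1 − (1+r)^−36] / r × (1+r) = CHF 396,673.02

CHF 396,673.02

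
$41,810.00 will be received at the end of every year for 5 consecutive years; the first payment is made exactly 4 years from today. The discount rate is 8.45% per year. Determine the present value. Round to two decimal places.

$129,338.12

Ordinary annuity of 5 payments, first payment at period 4.
Periodic rate r = 0.0845 per year.
The ordinary-annuity PV formula values the stream one period before the first payment (period 3); discount that back 3 periods:
PV₀ = 41,810 × [1 − (1+r)^−5] / r × (1+r)^−3 = $129,338.12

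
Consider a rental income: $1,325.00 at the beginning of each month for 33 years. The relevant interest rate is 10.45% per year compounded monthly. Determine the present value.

$148,525.14

This is an annuity due: 396 payments of $1,325.00 at the beginning of each month.
Periodic rate r = 0.1045/12 per month; n is counted in months.
PV = PMT × [(1 − (1+r)^−n)/r] × (1+r) = 1,325 × [1 − (1+r)^−396] / r × (1+r) = $148,525.14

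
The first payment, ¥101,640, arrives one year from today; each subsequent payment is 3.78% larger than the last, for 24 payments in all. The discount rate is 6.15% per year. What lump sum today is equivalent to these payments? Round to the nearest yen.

¥1,794,218

Periodic rate r = 0.0615 per year.
Growing ordinary annuity: PV = PMT₁ × [1 − ((1+g)/(1+r))^n] / (r − g) = 101,640 × [1 − ((1+0.0378)/(1+r))^24] / (r − 0.0378) = ¥1,794,218.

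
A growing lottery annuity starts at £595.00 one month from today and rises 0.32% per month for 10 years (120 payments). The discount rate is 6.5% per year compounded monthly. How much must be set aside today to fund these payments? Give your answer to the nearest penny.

£62,457.79

Periodic rate r = 0.065/12 per month; n is counted in months.
Growing ordinary annuity: PV = PMT₁ × [1 − ((1+g)/(1+r))^n] / (r − g) = 595 × [1 − ((1+0.0032)/(1+r))^120] / (r − 0.0032) = £62,457.79.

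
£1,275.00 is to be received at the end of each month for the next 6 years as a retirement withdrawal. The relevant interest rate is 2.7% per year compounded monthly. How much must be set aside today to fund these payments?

This is an ordinary annuity: 72 payments of £1,275.00 at the end of each month.
Periodic rate r = 0.027/12 per month; n is counted in months.
PV = PMT × [(1 − (1+r)^−n)/r] = 1,275 × [1 − (1+r)^−72] / r = £84,662.28

£84,662.28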